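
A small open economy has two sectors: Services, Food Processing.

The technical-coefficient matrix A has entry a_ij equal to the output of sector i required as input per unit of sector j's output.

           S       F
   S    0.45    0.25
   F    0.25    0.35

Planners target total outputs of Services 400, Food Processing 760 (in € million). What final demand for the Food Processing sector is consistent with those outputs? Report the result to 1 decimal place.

d_F = 394.0

I − A =
  [   0.55    -0.25]
  [  -0.25     0.65]
d = (I − A) x:
  d_S = (+0.55)·400 + (-0.25)·760 = 30.0
  d_F = (-0.25)·400 + (+0.65)·760 = 394.0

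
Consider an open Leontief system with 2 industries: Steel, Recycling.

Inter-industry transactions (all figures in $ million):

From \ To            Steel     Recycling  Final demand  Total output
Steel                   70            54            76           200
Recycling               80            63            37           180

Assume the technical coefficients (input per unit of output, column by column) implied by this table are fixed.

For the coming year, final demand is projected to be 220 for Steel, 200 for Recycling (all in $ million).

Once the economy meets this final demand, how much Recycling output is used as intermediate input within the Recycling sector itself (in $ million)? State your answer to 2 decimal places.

z_22 = 252.23

Technical coefficients a_ij = z_ij / X_j:
  a_11 = 70/200 = 0.35, a_21 = 80/200 = 0.40
  a_12 = 54/180 = 0.30, a_22 = 63/180 = 0.35
I − A =
  [   0.65    -0.30]
  [  -0.40     0.65]
det(I−A) = (0.65)(0.65) − (-0.30)(-0.40) = 0.3025
adj(I−A) = [[0.65, 0.30], [0.40, 0.65]]
(I − A)⁻¹ = adj(I−A) / det(I−A) ≈
  [   2.1488     0.9917]
  [   1.3223     2.1488]
First solve x = (I − A)⁻¹ d = adj(I−A)·d / det(I−A); in particular x_2 = (0.40·220 + 0.65·200) / 0.3025 = 218.00 / 0.3025 ≈ 720.6612.
Intermediate flow from 2 to 2: z_22 = a_22 · x_2 = 0.35 × 218.00 / 0.3025 = 76.30 / 0.3025 ≈ 252.23.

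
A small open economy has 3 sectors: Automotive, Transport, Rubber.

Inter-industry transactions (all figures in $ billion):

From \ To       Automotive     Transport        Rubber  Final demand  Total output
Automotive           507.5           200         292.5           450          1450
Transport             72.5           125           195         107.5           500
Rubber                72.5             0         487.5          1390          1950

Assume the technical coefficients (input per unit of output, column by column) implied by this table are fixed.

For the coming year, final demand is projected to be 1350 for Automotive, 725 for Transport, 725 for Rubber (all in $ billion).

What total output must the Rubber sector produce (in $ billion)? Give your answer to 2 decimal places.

Technical coefficients a_ij = z_ij / X_j:
  a_AA = 507.5/1450 = 0.35, a_TA = 72.5/1450 = 0.05, a_RA = 72.5/1450 = 0.05
  a_AT = 200/500 = 0.40, a_TT = 125/500 = 0.25, a_RT = 0/500 = 0.00
  a_AR = 292.5/1950 = 0.15, a_TR = 195/1950 = 0.10, a_RR = 487.5/1950 = 0.25
I − A =
  [   0.65    -0.40    -0.15]
  [  -0.05     0.75    -0.10]
  [  -0.05     0.00     0.75]
Cofactors of I−A, C_ij = (−1)^(i+j)·(minor ij) (rows/columns in the sector order above):
  C_11 = (0.75)(0.75) − (-0.10)(0.00) = 0.5625
  C_12 = −[(-0.05)(0.75) − (-0.10)(-0.05)] = 0.0425
  C_13 = (-0.05)(0.00) − (0.75)(-0.05) = 0.0375
  C_21 = −[(-0.40)(0.75) − (-0.15)(0.00)] = 0.3000
  C_22 = (0.65)(0.75) − (-0.15)(-0.05) = 0.4800
  C_23 = −[(0.65)(0.00) − (-0.40)(-0.05)] = 0.0200
  C_31 = (-0.40)(-0.10) − (-0.15)(0.75) = 0.1525
  C_32 = −[(0.65)(-0.10) − (-0.15)(-0.05)] = 0.0725
  C_33 = (0.65)(0.75) − (-0.40)(-0.05) = 0.4675
det(I−A) = Σ_j (I−A)_1j·C_1j = (0.65)(0.5625) + (-0.40)(0.0425) + (-0.15)(0.0375) = 0.3430
adj(I−A) = Cᵀ =
  [ 0.5625   0.3000   0.1525]
  [ 0.0425   0.4800   0.0725]
  [ 0.0375   0.0200   0.4675]
(I − A)⁻¹ = adj(I−A) / det(I−A) ≈
  [   1.6399     0.8746     0.4446]
  [   0.1239     1.3994     0.2114]
  [   0.1093     0.0583     1.3630]
x = (I − A)⁻¹ d = adj(I−A)·d / det(I−A), with det(I−A) = 0.3430:
  x_A = (0.5625·1350 + 0.3000·725 + 0.1525·725) / 0.3430 = 1087.4375 / 0.3430 ≈ 3170.37
  x_T = (0.0425·1350 + 0.4800·725 + 0.0725·725) / 0.3430 = 457.9375 / 0.3430 ≈ 1335.09
  x_R = (0.0375·1350 + 0.0200·725 + 0.4675·725) / 0.3430 = 404.0625 / 0.3430 ≈ 1178.02

x_R = 1178.02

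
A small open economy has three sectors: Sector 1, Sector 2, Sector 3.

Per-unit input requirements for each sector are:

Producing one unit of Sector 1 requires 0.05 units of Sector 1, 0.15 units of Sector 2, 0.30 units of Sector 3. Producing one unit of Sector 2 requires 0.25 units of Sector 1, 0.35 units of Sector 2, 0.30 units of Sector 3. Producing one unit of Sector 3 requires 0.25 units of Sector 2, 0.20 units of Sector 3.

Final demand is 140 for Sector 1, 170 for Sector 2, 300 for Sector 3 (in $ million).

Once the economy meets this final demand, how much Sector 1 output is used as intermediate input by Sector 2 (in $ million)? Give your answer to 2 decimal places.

I − A =
  [   0.95    -0.25     0.00]
  [  -0.15     0.65    -0.25]
  [  -0.30    -0.30     0.80]
Cofactors of I−A, C_ij = (−1)^(i+j)·(minor ij) (rows/columns in the sector order above):
  C_11 = (0.65)(0.80) − (-0.25)(-0.30) = 0.4450
  C_12 = −[(-0.15)(0.80) − (-0.25)(-0.30)] = 0.1950
  C_13 = (-0.15)(-0.30) − (0.65)(-0.30) = 0.2400
  C_21 = −[(-0.25)(0.80) − (0.00)(-0.30)] = 0.2000
  C_22 = (0.95)(0.80) − (0.00)(-0.30) = 0.7600
  C_23 = −[(0.95)(-0.30) − (-0.25)(-0.30)] = 0.3600
  C_31 = (-0.25)(-0.25) − (0.00)(0.65) = 0.0625
  C_32 = −[(0.95)(-0.25) − (0.00)(-0.15)] = 0.2375
  C_33 = (0.95)(0.65) − (-0.25)(-0.15) = 0.5800
det(I−A) = Σ_j (I−A)_1j·C_1j = (0.95)(0.4450) + (-0.25)(0.1950) + (0.00)(0.2400) = 0.3740
adj(I−A) = Cᵀ =
  [ 0.4450   0.2000   0.0625]
  [ 0.1950   0.7600   0.2375]
  [ 0.2400   0.3600   0.5800]
(I − A)⁻¹ = adj(I−A) / det(I−A) ≈
  [   1.1898     0.5348     0.1671]
  [   0.5214     2.0321     0.6350]
  [   0.6417     0.9626     1.5508]
First solve x = (I − A)⁻¹ d = adj(I−A)·d / det(I−A); in particular x_2 = (0.1950·140 + 0.7600·170 + 0.2375·300) / 0.3740 = 227.75 / 0.3740 ≈ 608.9572.
Intermediate flow from 1 to 2: z_12 = a_12 · x_2 = 0.25 × 227.75 / 0.3740 = 56.9375 / 0.3740 ≈ 152.24.

z_12 = 152.24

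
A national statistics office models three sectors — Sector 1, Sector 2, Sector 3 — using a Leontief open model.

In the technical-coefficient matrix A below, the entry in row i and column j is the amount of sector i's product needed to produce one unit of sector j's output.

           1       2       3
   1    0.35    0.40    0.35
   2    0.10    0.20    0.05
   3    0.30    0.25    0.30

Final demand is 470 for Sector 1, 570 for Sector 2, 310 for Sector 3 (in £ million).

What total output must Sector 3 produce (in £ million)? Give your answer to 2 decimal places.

x_3 = 1895.80

I − A =
  [   0.65    -0.40    -0.35]
  [  -0.10     0.80    -0.05]
  [  -0.30    -0.25     0.70]
Cofactors of I−A, C_ij = (−1)^(i+j)·(minor ij) (rows/columns in the sector order above):
  C_11 = (0.80)(0.70) − (-0.05)(-0.25) = 0.5475
  C_12 = −[(-0.10)(0.70) − (-0.05)(-0.30)] = 0.0850
  C_13 = (-0.10)(-0.25) − (0.80)(-0.30) = 0.2650
  C_21 = −[(-0.40)(0.70) − (-0.35)(-0.25)] = 0.3675
  C_22 = (0.65)(0.70) − (-0.35)(-0.30) = 0.3500
  C_23 = −[(0.65)(-0.25) − (-0.40)(-0.30)] = 0.2825
  C_31 = (-0.40)(-0.05) − (-0.35)(0.80) = 0.3000
  C_32 = −[(0.65)(-0.05) − (-0.35)(-0.10)] = 0.0675
  C_33 = (0.65)(0.80) − (-0.40)(-0.10) = 0.4800
det(I−A) = Σ_j (I−A)_1j·C_1j = (0.65)(0.5475) + (-0.40)(0.0850) + (-0.35)(0.2650) = 0.229125
adj(I−A) = Cᵀ =
  [ 0.5475   0.3675   0.3000]
  [ 0.0850   0.3500   0.0675]
  [ 0.2650   0.2825   0.4800]
(I − A)⁻¹ = adj(I−A) / det(I−A) ≈
  [   2.3895     1.6039     1.3093]
  [   0.3710     1.5276     0.2946]
  [   1.1566     1.2330     2.0949]
x = (I − A)⁻¹ d = adj(I−A)·d / det(I−A), with det(I−A) = 0.229125:
  x_1 = (0.5475·470 + 0.3675·570 + 0.3000·310) / 0.229125 = 559.80 / 0.229125 ≈ 2443.21
  x_2 = (0.0850·470 + 0.3500·570 + 0.0675·310) / 0.229125 = 260.375 / 0.229125 ≈ 1136.39
  x_3 = (0.2650·470 + 0.2825·570 + 0.4800·310) / 0.229125 = 434.375 / 0.229125 ≈ 1895.80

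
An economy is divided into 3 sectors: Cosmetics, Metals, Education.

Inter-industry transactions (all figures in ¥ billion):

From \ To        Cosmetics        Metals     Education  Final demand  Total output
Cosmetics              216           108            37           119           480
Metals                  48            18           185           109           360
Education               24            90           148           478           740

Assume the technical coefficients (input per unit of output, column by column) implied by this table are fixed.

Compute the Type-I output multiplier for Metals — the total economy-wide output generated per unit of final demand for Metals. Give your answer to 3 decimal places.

Technical coefficients a_ij = z_ij / X_j:
  a_11 = 216/480 = 0.45, a_21 = 48/480 = 0.10, a_31 = 24/480 = 0.05
  a_12 = 108/360 = 0.30, a_22 = 18/360 = 0.05, a_32 = 90/360 = 0.25
  a_13 = 37/740 = 0.05, a_23 = 185/740 = 0.25, a_33 = 148/740 = 0.20
I − A =
  [   0.55    -0.30    -0.05]
  [  -0.10     0.95    -0.25]
  [  -0.05    -0.25     0.80]
Cofactors of I−A, C_ij = (−1)^(i+j)·(minor ij) (rows/columns in the sector order above):
  C_11 = (0.95)(0.80) − (-0.25)(-0.25) = 0.6975
  C_12 = −[(-0.10)(0.80) − (-0.25)(-0.05)] = 0.0925
  C_13 = (-0.10)(-0.25) − (0.95)(-0.05) = 0.0725
  C_21 = −[(-0.30)(0.80) − (-0.05)(-0.25)] = 0.2525
  C_22 = (0.55)(0.80) − (-0.05)(-0.05) = 0.4375
  C_23 = −[(0.55)(-0.25) − (-0.30)(-0.05)] = 0.1525
  C_31 = (-0.30)(-0.25) − (-0.05)(0.95) = 0.1225
  C_32 = −[(0.55)(-0.25) − (-0.05)(-0.10)] = 0.1425
  C_33 = (0.55)(0.95) − (-0.30)(-0.10) = 0.4925
det(I−A) = Σ_j (I−A)_1j·C_1j = (0.55)(0.6975) + (-0.30)(0.0925) + (-0.05)(0.0725) = 0.35225
adj(I−A) = Cᵀ =
  [ 0.6975   0.2525   0.1225]
  [ 0.0925   0.4375   0.1425]
  [ 0.0725   0.1525   0.4925]
(I − A)⁻¹ = adj(I−A) / det(I−A) ≈
  [   1.9801     0.7168     0.3478]
  [   0.2626     1.2420     0.4045]
  [   0.2058     0.4329     1.3982]
The output multiplier for sector j is the column-j sum of the Leontief inverse (I − A)⁻¹ = adj(I−A) / det(I−A).
Column 2 of adj(I−A): (0.2525, 0.4375, 0.1525); det(I−A) = 0.35225.
m_2 = (0.2525 + 0.4375 + 0.1525) / 0.35225 = 0.8425 / 0.35225 ≈ 2.392.

m_2 = 2.392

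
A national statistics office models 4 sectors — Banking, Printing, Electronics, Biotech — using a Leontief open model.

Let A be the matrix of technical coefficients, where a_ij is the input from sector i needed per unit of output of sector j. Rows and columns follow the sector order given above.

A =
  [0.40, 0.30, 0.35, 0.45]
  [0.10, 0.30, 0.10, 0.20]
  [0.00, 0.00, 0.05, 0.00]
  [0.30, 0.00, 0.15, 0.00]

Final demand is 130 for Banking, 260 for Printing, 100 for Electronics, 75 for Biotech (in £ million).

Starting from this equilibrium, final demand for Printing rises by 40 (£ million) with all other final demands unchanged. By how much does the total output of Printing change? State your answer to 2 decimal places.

I − A =
  [   0.60    -0.30    -0.35    -0.45]
  [  -0.10     0.70    -0.10    -0.20]
  [   0.00     0.00     0.95     0.00]
  [  -0.30     0.00    -0.15     1.00]
Compute the cofactors C_ij = (−1)^(i+j)·(3×3 minor ij) of I−A; the adjugate is their transpose:
adj(I−A) = Cᵀ =
  [ 0.66500   0.28500   0.33125   0.35625]
  [ 0.15200   0.44175   0.12725   0.15675]
  [ 0.00000   0.00000   0.27750   0.00000]
  [ 0.19950   0.08550   0.14100   0.37050]
det(I−A) = Σ_j (I−A)_1j·C_1j = (0.60)(0.66500) + (-0.30)(0.15200) + (-0.35)(0.00000) + (-0.45)(0.19950) = 0.263625
(I − A)⁻¹ = adj(I−A) / det(I−A) ≈
  [   2.5225     1.0811     1.2565     1.3514]
  [   0.5766     1.6757     0.4827     0.5946]
  [   0.0000     0.0000     1.0526     0.0000]
  [   0.7568     0.3243     0.5349     1.4054]
Δx = (I − A)⁻¹ Δd with Δd having +40 in the Printing component and 0 elsewhere.
So Δx_2 = L_22 · (+40), where L_22 = adj(I−A)_22 / det(I−A) = 0.44175 / 0.263625.
Δx_2 = 0.44175 × (+40) / 0.263625 = 17.67 / 0.263625 ≈ 67.03.

Δx_2 = 67.03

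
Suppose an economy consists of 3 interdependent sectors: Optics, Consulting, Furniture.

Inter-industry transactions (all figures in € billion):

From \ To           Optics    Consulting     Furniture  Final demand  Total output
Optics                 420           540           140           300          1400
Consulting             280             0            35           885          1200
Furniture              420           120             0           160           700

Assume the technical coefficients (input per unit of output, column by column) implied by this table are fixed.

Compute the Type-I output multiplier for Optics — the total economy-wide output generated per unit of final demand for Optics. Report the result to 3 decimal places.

m_1 = 2.856

Technical coefficients a_ij = z_ij / X_j:
  a_11 = 420/1400 = 0.30, a_21 = 280/1400 = 0.20, a_31 = 420/1400 = 0.30
  a_12 = 540/1200 = 0.45, a_22 = 0/1200 = 0.00, a_32 = 120/1200 = 0.10
  a_13 = 140/700 = 0.20, a_23 = 35/700 = 0.05, a_33 = 0/700 = 0.00
I − A =
  [   0.70    -0.45    -0.20]
  [  -0.20     1.00    -0.05]
  [  -0.30    -0.10     1.00]
Cofactors of I−A, C_ij = (−1)^(i+j)·(minor ij) (rows/columns in the sector order above):
  C_11 = (1.00)(1.00) − (-0.05)(-0.10) = 0.9950
  C_12 = −[(-0.20)(1.00) − (-0.05)(-0.30)] = 0.2150
  C_13 = (-0.20)(-0.10) − (1.00)(-0.30) = 0.3200
  C_21 = −[(-0.45)(1.00) − (-0.20)(-0.10)] = 0.4700
  C_22 = (0.70)(1.00) − (-0.20)(-0.30) = 0.6400
  C_23 = −[(0.70)(-0.10) − (-0.45)(-0.30)] = 0.2050
  C_31 = (-0.45)(-0.05) − (-0.20)(1.00) = 0.2225
  C_32 = −[(0.70)(-0.05) − (-0.20)(-0.20)] = 0.0750
  C_33 = (0.70)(1.00) − (-0.45)(-0.20) = 0.6100
det(I−A) = Σ_j (I−A)_1j·C_1j = (0.70)(0.9950) + (-0.45)(0.2150) + (-0.20)(0.3200) = 0.53575
adj(I−A) = Cᵀ =
  [ 0.9950   0.4700   0.2225]
  [ 0.2150   0.6400   0.0750]
  [ 0.3200   0.2050   0.6100]
(I − A)⁻¹ = adj(I−A) / det(I−A) ≈
  [   1.8572     0.8773     0.4153]
  [   0.4013     1.1946     0.1400]
  [   0.5973     0.3826     1.1386]
The output multiplier for sector j is the column-j sum of the Leontief inverse (I − A)⁻¹ = adj(I−A) / det(I−A).
Column 1 of adj(I−A): (0.9950, 0.2150, 0.3200); det(I−A) = 0.53575.
m_1 = (0.9950 + 0.2150 + 0.3200) / 0.53575 = 1.53 / 0.53575 ≈ 2.856.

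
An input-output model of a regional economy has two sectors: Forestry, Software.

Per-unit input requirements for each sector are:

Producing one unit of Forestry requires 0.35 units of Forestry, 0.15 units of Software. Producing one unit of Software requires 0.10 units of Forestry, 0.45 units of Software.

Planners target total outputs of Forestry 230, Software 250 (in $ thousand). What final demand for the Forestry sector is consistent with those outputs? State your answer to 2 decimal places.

I − A =
  [   0.65    -0.10]
  [  -0.15     0.55]
d = (I − A) x:
  d_F = (+0.65)·230 + (-0.10)·250 = 124.50
  d_S = (-0.15)·230 + (+0.55)·250 = 103.00

d_F = 124.50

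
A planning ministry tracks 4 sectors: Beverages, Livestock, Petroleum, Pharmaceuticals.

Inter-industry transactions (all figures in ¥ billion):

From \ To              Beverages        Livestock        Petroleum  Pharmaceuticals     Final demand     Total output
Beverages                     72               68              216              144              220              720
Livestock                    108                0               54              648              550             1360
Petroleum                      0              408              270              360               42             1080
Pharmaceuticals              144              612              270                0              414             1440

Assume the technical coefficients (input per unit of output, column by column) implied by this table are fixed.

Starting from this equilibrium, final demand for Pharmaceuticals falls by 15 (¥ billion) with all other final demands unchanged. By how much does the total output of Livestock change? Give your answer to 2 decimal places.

Δx_2 = -13.32

Technical coefficients a_ij = z_ij / X_j:
  a_11 = 72/720 = 0.10, a_21 = 108/720 = 0.15, a_31 = 0/720 = 0.00, a_41 = 144/720 = 0.20
  a_12 = 68/1360 = 0.05, a_22 = 0/1360 = 0.00, a_32 = 408/1360 = 0.30, a_42 = 612/1360 = 0.45
  a_13 = 216/1080 = 0.20, a_23 = 54/1080 = 0.05, a_33 = 270/1080 = 0.25, a_43 = 270/1080 = 0.25
  a_14 = 144/1440 = 0.10, a_24 = 648/1440 = 0.45, a_34 = 360/1440 = 0.25, a_44 = 0/1440 = 0.00
I − A =
  [   0.90    -0.05    -0.20    -0.10]
  [  -0.15     1.00    -0.05    -0.45]
  [   0.00    -0.30     0.75    -0.25]
  [  -0.20    -0.45    -0.25     1.00]
Compute the cofactors C_ij = (−1)^(i+j)·(3×3 minor ij) of I−A; the adjugate is their transpose:
adj(I−A) = Cᵀ =
  [ 0.481250   0.158125   0.194875   0.168000]
  [ 0.173125   0.593750   0.197000   0.333750]
  [ 0.138875   0.367750   0.679000   0.349125]
  [ 0.208875   0.390750   0.297375   0.646875]
det(I−A) = Σ_j (I−A)_1j·C_1j = (0.90)(0.481250) + (-0.05)(0.173125) + (-0.20)(0.138875) + (-0.10)(0.208875) = 0.37580625
(I − A)⁻¹ = adj(I−A) / det(I−A) ≈
  [   1.2806     0.4208     0.5186     0.4470]
  [   0.4607     1.5799     0.5242     0.8881]
  [   0.3695     0.9786     1.8068     0.9290]
  [   0.5558     1.0398     0.7913     1.7213]
Δx = (I − A)⁻¹ Δd with Δd having -15 in the Pharmaceuticals component and 0 elsewhere.
So Δx_2 = L_24 · (-15), where L_24 = adj(I−A)_24 / det(I−A) = 0.333750 / 0.37580625.
Δx_2 = 0.333750 × (-15) / 0.37580625 = -5.00625 / 0.37580625 ≈ -13.32.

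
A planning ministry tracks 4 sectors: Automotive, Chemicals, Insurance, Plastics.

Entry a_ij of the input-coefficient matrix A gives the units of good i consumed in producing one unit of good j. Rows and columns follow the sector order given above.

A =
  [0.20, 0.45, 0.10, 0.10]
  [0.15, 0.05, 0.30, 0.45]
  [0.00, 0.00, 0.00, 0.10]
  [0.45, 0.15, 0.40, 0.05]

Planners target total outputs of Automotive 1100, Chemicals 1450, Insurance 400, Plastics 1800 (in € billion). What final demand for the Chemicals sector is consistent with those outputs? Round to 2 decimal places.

I − A =
  [   0.80    -0.45    -0.10    -0.10]
  [  -0.15     0.95    -0.30    -0.45]
  [   0.00     0.00     1.00    -0.10]
  [  -0.45    -0.15    -0.40     0.95]
d = (I − A) x:
  d_A = (+0.80)·1100 + (-0.45)·1450 + (-0.10)·400 + (-0.10)·1800 = 7.50
  d_C = (-0.15)·1100 + (+0.95)·1450 + (-0.30)·400 + (-0.45)·1800 = 282.50
  d_I = (+0.00)·1100 + (+0.00)·1450 + (+1.00)·400 + (-0.10)·1800 = 220.00
  d_P = (-0.45)·1100 + (-0.15)·1450 + (-0.40)·400 + (+0.95)·1800 = 837.50

d_C = 282.50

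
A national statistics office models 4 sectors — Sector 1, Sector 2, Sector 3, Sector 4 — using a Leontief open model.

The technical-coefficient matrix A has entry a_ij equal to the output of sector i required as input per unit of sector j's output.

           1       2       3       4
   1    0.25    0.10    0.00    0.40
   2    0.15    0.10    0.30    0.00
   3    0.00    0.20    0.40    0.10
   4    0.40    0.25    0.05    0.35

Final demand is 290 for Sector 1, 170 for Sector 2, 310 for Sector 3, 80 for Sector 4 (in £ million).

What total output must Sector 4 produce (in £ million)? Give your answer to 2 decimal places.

I − A =
  [   0.75    -0.10     0.00    -0.40]
  [  -0.15     0.90    -0.30     0.00]
  [   0.00    -0.20     0.60    -0.10]
  [  -0.40    -0.25    -0.05     0.65]
Compute the cofactors C_ij = (−1)^(i+j)·(3×3 minor ij) of I−A; the adjugate is their transpose:
adj(I−A) = Cᵀ =
  [ 0.30000   0.10250   0.06750   0.19500]
  [ 0.06975   0.19275   0.10125   0.05850]
  [ 0.05925   0.08825   0.27000   0.07800]
  [ 0.21600   0.14400   0.10125   0.35100]
det(I−A) = Σ_j (I−A)_1j·C_1j = (0.75)(0.30000) + (-0.10)(0.06975) + (0.00)(0.05925) + (-0.40)(0.21600) = 0.131625
(I − A)⁻¹ = adj(I−A) / det(I−A) ≈
  [   2.2792     0.7787     0.5128     1.4815]
  [   0.5299     1.4644     0.7692     0.4444]
  [   0.4501     0.6705     2.0513     0.5926]
  [   1.6410     1.0940     0.7692     2.6667]
x = (I − A)⁻¹ d = adj(I−A)·d / det(I−A), with det(I−A) = 0.131625:
  x_1 = (0.30000·290 + 0.10250·170 + 0.06750·310 + 0.19500·80) / 0.131625 = 140.95 / 0.131625 ≈ 1070.85
  x_2 = (0.06975·290 + 0.19275·170 + 0.10125·310 + 0.05850·80) / 0.131625 = 89.0625 / 0.131625 ≈ 676.64
  x_3 = (0.05925·290 + 0.08825·170 + 0.27000·310 + 0.07800·80) / 0.131625 = 122.125 / 0.131625 ≈ 927.83
  x_4 = (0.21600·290 + 0.14400·170 + 0.10125·310 + 0.35100·80) / 0.131625 = 146.5875 / 0.131625 ≈ 1113.68

x_4 = 1113.68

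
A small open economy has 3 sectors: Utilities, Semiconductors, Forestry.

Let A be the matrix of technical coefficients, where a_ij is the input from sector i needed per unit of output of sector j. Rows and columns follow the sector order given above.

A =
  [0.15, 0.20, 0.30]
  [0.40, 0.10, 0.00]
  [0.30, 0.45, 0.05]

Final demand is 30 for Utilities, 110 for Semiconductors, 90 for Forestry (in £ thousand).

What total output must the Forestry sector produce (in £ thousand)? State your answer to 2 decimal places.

x_F = 240.09

I − A =
  [   0.85    -0.20    -0.30]
  [  -0.40     0.90     0.00]
  [  -0.30    -0.45     0.95]
Cofactors of I−A, C_ij = (−1)^(i+j)·(minor ij) (rows/columns in the sector order above):
  C_11 = (0.90)(0.95) − (0.00)(-0.45) = 0.8550
  C_12 = −[(-0.40)(0.95) − (0.00)(-0.30)] = 0.3800
  C_13 = (-0.40)(-0.45) − (0.90)(-0.30) = 0.4500
  C_21 = −[(-0.20)(0.95) − (-0.30)(-0.45)] = 0.3250
  C_22 = (0.85)(0.95) − (-0.30)(-0.30) = 0.7175
  C_23 = −[(0.85)(-0.45) − (-0.20)(-0.30)] = 0.4425
  C_31 = (-0.20)(0.00) − (-0.30)(0.90) = 0.2700
  C_32 = −[(0.85)(0.00) − (-0.30)(-0.40)] = 0.1200
  C_33 = (0.85)(0.90) − (-0.20)(-0.40) = 0.6850
det(I−A) = Σ_j (I−A)_1j·C_1j = (0.85)(0.8550) + (-0.20)(0.3800) + (-0.30)(0.4500) = 0.51575
adj(I−A) = Cᵀ =
  [ 0.8550   0.3250   0.2700]
  [ 0.3800   0.7175   0.1200]
  [ 0.4500   0.4425   0.6850]
(I − A)⁻¹ = adj(I−A) / det(I−A) ≈
  [   1.6578     0.6302     0.5235]
  [   0.7368     1.3912     0.2327]
  [   0.8725     0.8580     1.3282]
x = (I − A)⁻¹ d = adj(I−A)·d / det(I−A), with det(I−A) = 0.51575:
  x_U = (0.8550·30 + 0.3250·110 + 0.2700·90) / 0.51575 = 85.70 / 0.51575 ≈ 166.17
  x_S = (0.3800·30 + 0.7175·110 + 0.1200·90) / 0.51575 = 101.125 / 0.51575 ≈ 196.07
  x_F = (0.4500·30 + 0.4425·110 + 0.6850·90) / 0.51575 = 123.825 / 0.51575 ≈ 240.09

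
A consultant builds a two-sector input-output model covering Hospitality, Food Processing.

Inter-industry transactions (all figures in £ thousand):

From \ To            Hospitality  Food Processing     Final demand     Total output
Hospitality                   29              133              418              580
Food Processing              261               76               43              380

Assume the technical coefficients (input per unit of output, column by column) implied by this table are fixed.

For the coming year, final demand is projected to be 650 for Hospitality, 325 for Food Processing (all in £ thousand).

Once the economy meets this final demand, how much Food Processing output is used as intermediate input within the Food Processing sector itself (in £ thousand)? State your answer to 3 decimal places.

z_22 = 199.585

Technical coefficients a_ij = z_ij / X_j:
  a_11 = 29/580 = 0.05, a_21 = 261/580 = 0.45
  a_12 = 133/380 = 0.35, a_22 = 76/380 = 0.20
I − A =
  [   0.95    -0.35]
  [  -0.45     0.80]
det(I−A) = (0.95)(0.80) − (-0.35)(-0.45) = 0.6025
adj(I−A) = [[0.80, 0.35], [0.45, 0.95]]
(I − A)⁻¹ = adj(I−A) / det(I−A) ≈
  [   1.3278     0.5809]
  [   0.7469     1.5768]
First solve x = (I − A)⁻¹ d = adj(I−A)·d / det(I−A); in particular x_2 = (0.45·650 + 0.95·325) / 0.6025 = 601.25 / 0.6025 ≈ 997.92531.
Intermediate flow from 2 to 2: z_22 = a_22 · x_2 = 0.20 × 601.25 / 0.6025 = 120.25 / 0.6025 ≈ 199.585.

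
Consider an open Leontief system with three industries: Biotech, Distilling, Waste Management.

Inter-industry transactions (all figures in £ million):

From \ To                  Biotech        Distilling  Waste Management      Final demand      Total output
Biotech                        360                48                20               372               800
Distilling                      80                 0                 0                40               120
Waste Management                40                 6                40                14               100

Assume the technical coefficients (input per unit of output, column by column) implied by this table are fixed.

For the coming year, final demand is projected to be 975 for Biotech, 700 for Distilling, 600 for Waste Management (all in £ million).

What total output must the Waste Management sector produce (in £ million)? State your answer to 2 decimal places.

Technical coefficients a_ij = z_ij / X_j:
  a_11 = 360/800 = 0.45, a_21 = 80/800 = 0.10, a_31 = 40/800 = 0.05
  a_12 = 48/120 = 0.40, a_22 = 0/120 = 0.00, a_32 = 6/120 = 0.05
  a_13 = 20/100 = 0.20, a_23 = 0/100 = 0.00, a_33 = 40/100 = 0.40
I − A =
  [   0.55    -0.40    -0.20]
  [  -0.10     1.00     0.00]
  [  -0.05    -0.05     0.60]
Cofactors of I−A, C_ij = (−1)^(i+j)·(minor ij) (rows/columns in the sector order above):
  C_11 = (1.00)(0.60) − (0.00)(-0.05) = 0.6000
  C_12 = −[(-0.10)(0.60) − (0.00)(-0.05)] = 0.0600
  C_13 = (-0.10)(-0.05) − (1.00)(-0.05) = 0.0550
  C_21 = −[(-0.40)(0.60) − (-0.20)(-0.05)] = 0.2500
  C_22 = (0.55)(0.60) − (-0.20)(-0.05) = 0.3200
  C_23 = −[(0.55)(-0.05) − (-0.40)(-0.05)] = 0.0475
  C_31 = (-0.40)(0.00) − (-0.20)(1.00) = 0.2000
  C_32 = −[(0.55)(0.00) − (-0.20)(-0.10)] = 0.0200
  C_33 = (0.55)(1.00) − (-0.40)(-0.10) = 0.5100
det(I−A) = Σ_j (I−A)_1j·C_1j = (0.55)(0.6000) + (-0.40)(0.0600) + (-0.20)(0.0550) = 0.2950
adj(I−A) = Cᵀ =
  [ 0.6000   0.2500   0.2000]
  [ 0.0600   0.3200   0.0200]
  [ 0.0550   0.0475   0.5100]
(I − A)⁻¹ = adj(I−A) / det(I−A) ≈
  [   2.0339     0.8475     0.6780]
  [   0.2034     1.0847     0.0678]
  [   0.1864     0.1610     1.7288]
x = (I − A)⁻¹ d = adj(I−A)·d / det(I−A), with det(I−A) = 0.2950:
  x_1 = (0.6000·975 + 0.2500·700 + 0.2000·600) / 0.2950 = 880.00 / 0.2950 ≈ 2983.05
  x_2 = (0.0600·975 + 0.3200·700 + 0.0200·600) / 0.2950 = 294.50 / 0.2950 ≈ 998.31
  x_3 = (0.0550·975 + 0.0475·700 + 0.5100·600) / 0.2950 = 392.875 / 0.2950 ≈ 1331.78

x_3 = 1331.78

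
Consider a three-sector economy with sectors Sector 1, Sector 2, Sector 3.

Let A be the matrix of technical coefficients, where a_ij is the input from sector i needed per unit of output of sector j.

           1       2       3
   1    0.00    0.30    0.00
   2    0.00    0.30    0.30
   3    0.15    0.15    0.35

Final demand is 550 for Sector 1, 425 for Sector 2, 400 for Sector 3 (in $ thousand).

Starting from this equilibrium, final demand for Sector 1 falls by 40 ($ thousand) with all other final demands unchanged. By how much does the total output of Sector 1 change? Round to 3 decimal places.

I − A =
  [   1.00    -0.30     0.00]
  [   0.00     0.70    -0.30]
  [  -0.15    -0.15     0.65]
Cofactors of I−A, C_ij = (−1)^(i+j)·(minor ij) (rows/columns in the sector order above):
  C_11 = (0.70)(0.65) − (-0.30)(-0.15) = 0.4100
  C_12 = −[(0.00)(0.65) − (-0.30)(-0.15)] = 0.0450
  C_13 = (0.00)(-0.15) − (0.70)(-0.15) = 0.1050
  C_21 = −[(-0.30)(0.65) − (0.00)(-0.15)] = 0.1950
  C_22 = (1.00)(0.65) − (0.00)(-0.15) = 0.6500
  C_23 = −[(1.00)(-0.15) − (-0.30)(-0.15)] = 0.1950
  C_31 = (-0.30)(-0.30) − (0.00)(0.70) = 0.0900
  C_32 = −[(1.00)(-0.30) − (0.00)(0.00)] = 0.3000
  C_33 = (1.00)(0.70) − (-0.30)(0.00) = 0.7000
det(I−A) = Σ_j (I−A)_1j·C_1j = (1.00)(0.4100) + (-0.30)(0.0450) + (0.00)(0.1050) = 0.3965
adj(I−A) = Cᵀ =
  [ 0.4100   0.1950   0.0900]
  [ 0.0450   0.6500   0.3000]
  [ 0.1050   0.1950   0.7000]
(I − A)⁻¹ = adj(I−A) / det(I−A) ≈
  [   1.0340     0.4918     0.2270]
  [   0.1135     1.6393     0.7566]
  [   0.2648     0.4918     1.7654]
Δx = (I − A)⁻¹ Δd with Δd having -40 in the Sector 1 component and 0 elsewhere.
So Δx_1 = L_11 · (-40), where L_11 = adj(I−A)_11 / det(I−A) = 0.4100 / 0.3965.
Δx_1 = 0.4100 × (-40) / 0.3965 = -16.40 / 0.3965 ≈ -41.362.

Δx_1 = -41.362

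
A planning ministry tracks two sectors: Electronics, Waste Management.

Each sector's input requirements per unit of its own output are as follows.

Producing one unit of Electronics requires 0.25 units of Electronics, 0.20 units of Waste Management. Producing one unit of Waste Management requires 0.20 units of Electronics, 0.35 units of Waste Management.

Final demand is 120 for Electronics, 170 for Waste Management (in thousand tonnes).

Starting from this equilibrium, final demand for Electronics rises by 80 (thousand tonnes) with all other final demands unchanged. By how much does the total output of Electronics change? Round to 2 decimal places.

I − A =
  [   0.75    -0.20]
  [  -0.20     0.65]
det(I−A) = (0.75)(0.65) − (-0.20)(-0.20) = 0.4475
adj(I−A) = [[0.65, 0.20], [0.20, 0.75]]
(I − A)⁻¹ = adj(I−A) / det(I−A) ≈
  [   1.4525     0.4469]
  [   0.4469     1.6760]
Δx = (I − A)⁻¹ Δd with Δd having +80 in the Electronics component and 0 elsewhere.
So Δx_1 = L_11 · (+80), where L_11 = adj(I−A)_11 / det(I−A) = 0.65 / 0.4475.
Δx_1 = 0.65 × (+80) / 0.4475 = 52.00 / 0.4475 ≈ 116.20.

Δx_1 = 116.20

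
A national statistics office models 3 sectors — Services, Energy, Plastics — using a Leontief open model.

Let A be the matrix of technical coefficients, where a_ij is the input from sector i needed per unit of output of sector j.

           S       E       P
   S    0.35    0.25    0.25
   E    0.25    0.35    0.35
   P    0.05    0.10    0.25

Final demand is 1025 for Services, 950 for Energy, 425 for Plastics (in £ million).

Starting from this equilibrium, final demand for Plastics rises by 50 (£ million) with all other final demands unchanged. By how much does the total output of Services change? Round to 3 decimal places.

Δx_S = 54.705

I − A =
  [   0.65    -0.25    -0.25]
  [  -0.25     0.65    -0.35]
  [  -0.05    -0.10     0.75]
Cofactors of I−A, C_ij = (−1)^(i+j)·(minor ij) (rows/columns in the sector order above):
  C_11 = (0.65)(0.75) − (-0.35)(-0.10) = 0.4525
  C_12 = −[(-0.25)(0.75) − (-0.35)(-0.05)] = 0.2050
  C_13 = (-0.25)(-0.10) − (0.65)(-0.05) = 0.0575
  C_21 = −[(-0.25)(0.75) − (-0.25)(-0.10)] = 0.2125
  C_22 = (0.65)(0.75) − (-0.25)(-0.05) = 0.4750
  C_23 = −[(0.65)(-0.10) − (-0.25)(-0.05)] = 0.0775
  C_31 = (-0.25)(-0.35) − (-0.25)(0.65) = 0.2500
  C_32 = −[(0.65)(-0.35) − (-0.25)(-0.25)] = 0.2900
  C_33 = (0.65)(0.65) − (-0.25)(-0.25) = 0.3600
det(I−A) = Σ_j (I−A)_1j·C_1j = (0.65)(0.4525) + (-0.25)(0.2050) + (-0.25)(0.0575) = 0.2285
adj(I−A) = Cᵀ =
  [ 0.4525   0.2125   0.2500]
  [ 0.2050   0.4750   0.2900]
  [ 0.0575   0.0775   0.3600]
(I − A)⁻¹ = adj(I−A) / det(I−A) ≈
  [   1.9803     0.9300     1.0941]
  [   0.8972     2.0788     1.2691]
  [   0.2516     0.3392     1.5755]
Δx = (I − A)⁻¹ Δd with Δd having +50 in the Plastics component and 0 elsewhere.
So Δx_S = L_SP · (+50), where L_SP = adj(I−A)_SP / det(I−A) = 0.2500 / 0.2285.
Δx_S = 0.2500 × (+50) / 0.2285 = 12.50 / 0.2285 ≈ 54.705.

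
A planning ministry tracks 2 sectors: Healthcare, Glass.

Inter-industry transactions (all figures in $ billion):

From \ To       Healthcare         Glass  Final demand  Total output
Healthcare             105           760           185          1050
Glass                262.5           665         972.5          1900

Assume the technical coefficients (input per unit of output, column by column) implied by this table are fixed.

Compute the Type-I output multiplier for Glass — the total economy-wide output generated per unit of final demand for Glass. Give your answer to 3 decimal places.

Technical coefficients a_ij = z_ij / X_j:
  a_HH = 105/1050 = 0.10, a_GH = 262.5/1050 = 0.25
  a_HG = 760/1900 = 0.40, a_GG = 665/1900 = 0.35
I − A =
  [   0.90    -0.40]
  [  -0.25     0.65]
det(I−A) = (0.90)(0.65) − (-0.40)(-0.25) = 0.4850
adj(I−A) = [[0.65, 0.40], [0.25, 0.90]]
(I − A)⁻¹ = adj(I−A) / det(I−A) ≈
  [   1.3402     0.8247]
  [   0.5155     1.8557]
The output multiplier for sector j is the column-j sum of the Leontief inverse (I − A)⁻¹ = adj(I−A) / det(I−A).
Column G of adj(I−A): (0.40, 0.90); det(I−A) = 0.4850.
m_G = (0.40 + 0.90) / 0.4850 = 1.30 / 0.4850 ≈ 2.680.

m_G = 2.680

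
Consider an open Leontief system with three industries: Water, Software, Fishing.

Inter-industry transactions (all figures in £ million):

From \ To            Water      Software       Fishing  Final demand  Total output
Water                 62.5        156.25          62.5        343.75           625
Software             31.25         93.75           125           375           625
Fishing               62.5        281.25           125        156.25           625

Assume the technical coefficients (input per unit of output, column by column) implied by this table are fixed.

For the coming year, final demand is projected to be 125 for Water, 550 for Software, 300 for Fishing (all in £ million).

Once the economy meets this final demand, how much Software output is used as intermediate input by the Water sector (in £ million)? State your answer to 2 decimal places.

Technical coefficients a_ij = z_ij / X_j:
  a_11 = 62.5/625 = 0.10, a_21 = 31.25/625 = 0.05, a_31 = 62.5/625 = 0.10
  a_12 = 156.25/625 = 0.25, a_22 = 93.75/625 = 0.15, a_32 = 281.25/625 = 0.45
  a_13 = 62.5/625 = 0.10, a_23 = 125/625 = 0.20, a_33 = 125/625 = 0.20
I − A =
  [   0.90    -0.25    -0.10]
  [  -0.05     0.85    -0.20]
  [  -0.10    -0.45     0.80]
Cofactors of I−A, C_ij = (−1)^(i+j)·(minor ij) (rows/columns in the sector order above):
  C_11 = (0.85)(0.80) − (-0.20)(-0.45) = 0.5900
  C_12 = −[(-0.05)(0.80) − (-0.20)(-0.10)] = 0.0600
  C_13 = (-0.05)(-0.45) − (0.85)(-0.10) = 0.1075
  C_21 = −[(-0.25)(0.80) − (-0.10)(-0.45)] = 0.2450
  C_22 = (0.90)(0.80) − (-0.10)(-0.10) = 0.7100
  C_23 = −[(0.90)(-0.45) − (-0.25)(-0.10)] = 0.4300
  C_31 = (-0.25)(-0.20) − (-0.10)(0.85) = 0.1350
  C_32 = −[(0.90)(-0.20) − (-0.10)(-0.05)] = 0.1850
  C_33 = (0.90)(0.85) − (-0.25)(-0.05) = 0.7525
det(I−A) = Σ_j (I−A)_1j·C_1j = (0.90)(0.5900) + (-0.25)(0.0600) + (-0.10)(0.1075) = 0.50525
adj(I−A) = Cᵀ =
  [ 0.5900   0.2450   0.1350]
  [ 0.0600   0.7100   0.1850]
  [ 0.1075   0.4300   0.7525]
(I − A)⁻¹ = adj(I−A) / det(I−A) ≈
  [   1.1677     0.4849     0.2672]
  [   0.1188     1.4052     0.3662]
  [   0.2128     0.8511     1.4894]
First solve x = (I − A)⁻¹ d = adj(I−A)·d / det(I−A); in particular x_1 = (0.5900·125 + 0.2450·550 + 0.1350·300) / 0.50525 = 249.00 / 0.50525 ≈ 492.8253.
Intermediate flow from 2 to 1: z_21 = a_21 · x_1 = 0.05 × 249.00 / 0.50525 = 12.45 / 0.50525 ≈ 24.64.

z_21 = 24.64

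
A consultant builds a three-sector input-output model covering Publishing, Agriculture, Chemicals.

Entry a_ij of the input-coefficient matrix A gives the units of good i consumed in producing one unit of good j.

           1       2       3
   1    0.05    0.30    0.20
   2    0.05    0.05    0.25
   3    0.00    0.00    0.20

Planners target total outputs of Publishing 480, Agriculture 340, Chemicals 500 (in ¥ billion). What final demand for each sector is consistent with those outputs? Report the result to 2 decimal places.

d_1 = 254.00, d_2 = 174.00, d_3 = 400.00

I − A =
  [   0.95    -0.30    -0.20]
  [  -0.05     0.95    -0.25]
  [   0.00     0.00     0.80]
d = (I − A) x:
  d_1 = (+0.95)·480 + (-0.30)·340 + (-0.20)·500 = 254.00
  d_2 = (-0.05)·480 + (+0.95)·340 + (-0.25)·500 = 174.00
  d_3 = (+0.00)·480 + (+0.00)·340 + (+0.80)·500 = 400.00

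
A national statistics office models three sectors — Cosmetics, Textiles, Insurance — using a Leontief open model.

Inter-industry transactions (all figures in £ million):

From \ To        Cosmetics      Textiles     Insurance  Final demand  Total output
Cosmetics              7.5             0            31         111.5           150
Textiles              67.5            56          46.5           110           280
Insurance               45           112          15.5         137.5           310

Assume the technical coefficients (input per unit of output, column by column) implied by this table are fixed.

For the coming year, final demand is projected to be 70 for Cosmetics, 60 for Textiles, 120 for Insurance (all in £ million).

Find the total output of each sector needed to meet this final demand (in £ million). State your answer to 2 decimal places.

x_C = 97.91, x_T = 173.23, x_I = 230.18

Technical coefficients a_ij = z_ij / X_j:
  a_CC = 7.5/150 = 0.05, a_TC = 67.5/150 = 0.45, a_IC = 45/150 = 0.30
  a_CT = 0/280 = 0.00, a_TT = 56/280 = 0.20, a_IT = 112/280 = 0.40
  a_CI = 31/310 = 0.10, a_TI = 46.5/310 = 0.15, a_II = 15.5/310 = 0.05
I − A =
  [   0.95     0.00    -0.10]
  [  -0.45     0.80    -0.15]
  [  -0.30    -0.40     0.95]
Cofactors of I−A, C_ij = (−1)^(i+j)·(minor ij) (rows/columns in the sector order above):
  C_11 = (0.80)(0.95) − (-0.15)(-0.40) = 0.7000
  C_12 = −[(-0.45)(0.95) − (-0.15)(-0.30)] = 0.4725
  C_13 = (-0.45)(-0.40) − (0.80)(-0.30) = 0.4200
  C_21 = −[(0.00)(0.95) − (-0.10)(-0.40)] = 0.0400
  C_22 = (0.95)(0.95) − (-0.10)(-0.30) = 0.8725
  C_23 = −[(0.95)(-0.40) − (0.00)(-0.30)] = 0.3800
  C_31 = (0.00)(-0.15) − (-0.10)(0.80) = 0.0800
  C_32 = −[(0.95)(-0.15) − (-0.10)(-0.45)] = 0.1875
  C_33 = (0.95)(0.80) − (0.00)(-0.45) = 0.7600
det(I−A) = Σ_j (I−A)_1j·C_1j = (0.95)(0.7000) + (0.00)(0.4725) + (-0.10)(0.4200) = 0.6230
adj(I−A) = Cᵀ =
  [ 0.7000   0.0400   0.0800]
  [ 0.4725   0.8725   0.1875]
  [ 0.4200   0.3800   0.7600]
(I − A)⁻¹ = adj(I−A) / det(I−A) ≈
  [   1.1236     0.0642     0.1284]
  [   0.7584     1.4005     0.3010]
  [   0.6742     0.6100     1.2199]
x = (I − A)⁻¹ d = adj(I−A)·d / det(I−A), with det(I−A) = 0.6230:
  x_C = (0.7000·70 + 0.0400·60 + 0.0800·120) / 0.6230 = 61.00 / 0.6230 ≈ 97.91
  x_T = (0.4725·70 + 0.8725·60 + 0.1875·120) / 0.6230 = 107.925 / 0.6230 ≈ 173.23
  x_I = (0.4200·70 + 0.3800·60 + 0.7600·120) / 0.6230 = 143.40 / 0.6230 ≈ 230.18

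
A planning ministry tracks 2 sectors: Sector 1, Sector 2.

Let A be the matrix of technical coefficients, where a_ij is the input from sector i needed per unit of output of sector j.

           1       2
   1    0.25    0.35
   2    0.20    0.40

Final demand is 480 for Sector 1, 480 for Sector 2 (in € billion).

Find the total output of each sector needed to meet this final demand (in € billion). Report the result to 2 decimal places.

I − A =
  [   0.75    -0.35]
  [  -0.20     0.60]
det(I−A) = (0.75)(0.60) − (-0.35)(-0.20) = 0.3800
adj(I−A) = [[0.60, 0.35], [0.20, 0.75]]
(I − A)⁻¹ = adj(I−A) / det(I−A) ≈
  [   1.5789     0.9211]
  [   0.5263     1.9737]
x = (I − A)⁻¹ d = adj(I−A)·d / det(I−A), with det(I−A) = 0.3800:
  x_1 = (0.60·480 + 0.35·480) / 0.3800 = 456.00 / 0.3800 = 1200.00
  x_2 = (0.20·480 + 0.75·480) / 0.3800 = 456.00 / 0.3800 = 1200.00

x_1 = 1200.00, x_2 = 1200.00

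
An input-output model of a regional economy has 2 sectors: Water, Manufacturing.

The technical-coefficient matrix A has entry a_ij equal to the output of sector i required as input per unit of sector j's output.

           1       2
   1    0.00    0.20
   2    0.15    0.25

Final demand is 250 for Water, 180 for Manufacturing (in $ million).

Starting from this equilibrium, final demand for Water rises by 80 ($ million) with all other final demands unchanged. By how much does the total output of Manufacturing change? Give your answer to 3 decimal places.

I − A =
  [   1.00    -0.20]
  [  -0.15     0.75]
det(I−A) = (1.00)(0.75) − (-0.20)(-0.15) = 0.7200
adj(I−A) = [[0.75, 0.20], [0.15, 1.00]]
(I − A)⁻¹ = adj(I−A) / det(I−A) ≈
  [   1.0417     0.2778]
  [   0.2083     1.3889]
Δx = (I − A)⁻¹ Δd with Δd having +80 in the Water component and 0 elsewhere.
So Δx_2 = L_21 · (+80), where L_21 = adj(I−A)_21 / det(I−A) = 0.15 / 0.7200.
Δx_2 = 0.15 × (+80) / 0.7200 = 12.00 / 0.7200 ≈ 16.667.

Δx_2 = 16.667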